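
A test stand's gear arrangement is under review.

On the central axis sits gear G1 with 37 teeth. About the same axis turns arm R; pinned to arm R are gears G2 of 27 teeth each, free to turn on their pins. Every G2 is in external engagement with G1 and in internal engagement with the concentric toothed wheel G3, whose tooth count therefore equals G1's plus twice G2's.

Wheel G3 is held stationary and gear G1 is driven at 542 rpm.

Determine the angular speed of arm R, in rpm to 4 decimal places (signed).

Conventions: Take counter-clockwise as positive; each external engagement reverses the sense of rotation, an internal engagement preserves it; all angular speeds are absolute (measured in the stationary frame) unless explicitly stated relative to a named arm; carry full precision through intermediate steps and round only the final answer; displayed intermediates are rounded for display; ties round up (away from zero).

+156.6719 rpm

planetary set (37T centre, 27T on arm, 91T internal) — Willis relation
normalise by the input: solve with ω_sun = 1, then scale by 542 rpm
ring teeth: 37 + 2·27 = 91
37(ω_sun−ω_arm) = −91(ω_ring−ω_arm),  ω_ring = 0, ω_sun = 1
37(1−ω_arm) = −91(0−ω_arm)  ⇒  128·ω_arm = 37  ⇒  ω_arm = 37/128
scale: ω_arm = 37/128 × 542 rpm = +156.6719 rpm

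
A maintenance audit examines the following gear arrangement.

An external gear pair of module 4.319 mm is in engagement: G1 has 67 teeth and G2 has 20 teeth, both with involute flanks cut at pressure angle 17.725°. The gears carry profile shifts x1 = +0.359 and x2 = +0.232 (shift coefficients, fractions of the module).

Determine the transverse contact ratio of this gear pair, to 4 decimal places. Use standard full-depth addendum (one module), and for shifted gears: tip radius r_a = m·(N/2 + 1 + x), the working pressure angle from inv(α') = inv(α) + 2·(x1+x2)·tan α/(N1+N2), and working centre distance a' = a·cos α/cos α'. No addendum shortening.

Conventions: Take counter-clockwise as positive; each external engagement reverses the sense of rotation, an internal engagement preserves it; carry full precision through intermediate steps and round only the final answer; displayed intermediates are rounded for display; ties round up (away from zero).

single-mesh involute tooth geometry (67T engaging 20T at module 4.319)
base radii: r_b1 = 137.818048, r_b2 = 41.139716
tip radii: r_a1 = 150.556021, r_a2 = 48.511008
inv(α') = inv(17.725°) + 2·(+0.359+0.232)·tan α/(67+20) = 0.01460438  ⇒  α' = 19.86932°
a' = a·cos α / cos α' = 187.8765·cos 17.725°/cos 19.86932° = 190.285411
action lengths: √(r_a1²−r_b1²) = 60.607764, √(r_a2²−r_b2²) = 25.706841
base pitch p_b = π·m·cos α = 12.924423
CR = (60.607764 + 25.706841 − 190.285411·sin 19.86932°)/12.924423 = 1.674438
contact ratio ≈ 1.6744

1.6744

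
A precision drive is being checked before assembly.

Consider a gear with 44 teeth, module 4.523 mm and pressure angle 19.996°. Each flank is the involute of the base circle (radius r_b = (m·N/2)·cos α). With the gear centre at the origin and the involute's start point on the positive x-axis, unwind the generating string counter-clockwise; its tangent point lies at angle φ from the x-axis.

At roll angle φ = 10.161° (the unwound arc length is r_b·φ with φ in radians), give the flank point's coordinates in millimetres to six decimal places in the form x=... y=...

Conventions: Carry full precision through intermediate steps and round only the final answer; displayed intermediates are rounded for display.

class = single-mesh tooth geometry [base-circle involute, m = 4.523, 44T]
pitch radius r_p = m·N/2 = 4.523·44/2 = 99.506000
base radius r_b = r_p·cos α = 99.506000·cos 19.996° = 93.507430
roll angle φ = 10.161° = 0.17734291 rad
x = r_b·(cos φ + φ·sin φ) = 94.966316
y = r_b·(sin φ − φ·cos φ) = 0.173301

x=94.966316 y=0.173301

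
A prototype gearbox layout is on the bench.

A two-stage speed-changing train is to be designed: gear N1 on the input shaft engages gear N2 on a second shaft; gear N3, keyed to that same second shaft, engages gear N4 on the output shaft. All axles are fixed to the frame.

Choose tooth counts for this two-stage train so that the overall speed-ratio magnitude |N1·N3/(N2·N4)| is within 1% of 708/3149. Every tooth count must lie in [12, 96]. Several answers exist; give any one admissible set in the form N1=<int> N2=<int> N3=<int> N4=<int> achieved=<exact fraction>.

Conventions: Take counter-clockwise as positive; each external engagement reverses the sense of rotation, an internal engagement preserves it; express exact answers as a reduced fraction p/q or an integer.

class = fixed-axis compound train [2-stage, 708/3149 wanted]
target = 708/3149 in lowest terms: an exact hit needs N1·N3 = k·708 and N2·N4 = k·3149 for one integer k, every count in [12, 96]; additionally prefer no 1:1 stage (N1 ≠ N2, N3 ≠ N4)
k = 1: N1·N3 = 708 = 12·59, N2·N4 = 3149 = 47·67
achieved = 12·59/(47·67) = 708/3149; |achieved − target| = 0 ≤ 177/78725 ✓

N1=12 N2=47 N3=59 N4=67 achieved=708/3149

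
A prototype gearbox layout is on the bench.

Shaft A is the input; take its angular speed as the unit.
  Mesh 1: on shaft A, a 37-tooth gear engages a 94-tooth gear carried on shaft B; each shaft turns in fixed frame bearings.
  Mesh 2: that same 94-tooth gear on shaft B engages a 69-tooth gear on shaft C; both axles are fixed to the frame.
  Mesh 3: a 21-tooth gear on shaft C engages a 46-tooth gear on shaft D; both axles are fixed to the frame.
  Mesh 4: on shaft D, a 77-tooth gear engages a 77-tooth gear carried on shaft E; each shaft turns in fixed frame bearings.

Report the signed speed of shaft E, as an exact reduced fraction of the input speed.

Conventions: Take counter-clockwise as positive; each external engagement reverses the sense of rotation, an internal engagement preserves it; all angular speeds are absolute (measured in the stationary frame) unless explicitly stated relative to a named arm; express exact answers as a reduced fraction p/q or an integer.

259/1058

4-mesh fixed-axis compound train (all bearings frame-fixed)
mesh 1 [37T→94T]: |ω|/ω_in = 1×37/94 = 37/94, sense flips to −
mesh 2 [94T→69T]: |ω|/ω_in = (37/94)×94/69 = 37/69, sense flips to +
mesh 3 [21T→46T]: |ω|/ω_in = (37/69)×21/46 = 259/1058, sense flips to −
mesh 4 [77T→77T]: |ω|/ω_in = (259/1058)×77/77 = 259/1058, sense flips to +
signed output speed (× input speed) = 259/1058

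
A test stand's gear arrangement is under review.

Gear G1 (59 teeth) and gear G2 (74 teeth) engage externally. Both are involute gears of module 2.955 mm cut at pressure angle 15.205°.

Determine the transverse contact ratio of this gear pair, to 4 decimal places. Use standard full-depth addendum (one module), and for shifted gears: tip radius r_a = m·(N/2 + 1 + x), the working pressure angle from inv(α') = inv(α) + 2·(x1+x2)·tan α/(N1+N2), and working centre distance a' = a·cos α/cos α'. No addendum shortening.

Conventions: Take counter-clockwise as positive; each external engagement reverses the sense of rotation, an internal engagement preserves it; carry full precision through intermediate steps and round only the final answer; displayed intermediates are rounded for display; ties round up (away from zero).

single-mesh involute tooth geometry (59T engaging 74T at module 2.955)
base radii: r_b1 = 84.120906, r_b2 = 105.507576
tip radii: r_a1 = 90.127500, r_a2 = 112.290000
no profile shift: α' = α, a' = a
action lengths: √(r_a1²−r_b1²) = 32.351808, √(r_a2²−r_b2²) = 38.434300
base pitch p_b = π·m·cos α = 8.958428
CR = (32.351808 + 38.434300 − 196.507500·sin 15.20500°)/8.958428 = 2.148527
contact ratio ≈ 2.1485

2.1485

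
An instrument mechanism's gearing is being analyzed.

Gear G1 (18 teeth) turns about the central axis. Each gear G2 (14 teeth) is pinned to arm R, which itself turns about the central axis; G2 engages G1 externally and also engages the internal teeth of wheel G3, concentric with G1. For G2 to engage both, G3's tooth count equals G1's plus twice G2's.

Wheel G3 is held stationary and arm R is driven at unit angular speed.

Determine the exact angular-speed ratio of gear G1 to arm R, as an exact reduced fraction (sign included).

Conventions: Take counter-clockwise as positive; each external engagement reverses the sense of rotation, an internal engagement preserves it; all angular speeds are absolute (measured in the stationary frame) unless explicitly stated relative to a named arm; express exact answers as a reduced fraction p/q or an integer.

32/9

planetary set (18T centre, 14T on arm, 46T internal) — Willis relation
ring teeth: 18 + 2·14 = 46
18(ω_sun−ω_arm) = −46(ω_ring−ω_arm),  ω_ring = 0, ω_arm = 1
ω_sun = 1 − (46/18)(0−1) = 32/9
ω_out/ω_in = 32/9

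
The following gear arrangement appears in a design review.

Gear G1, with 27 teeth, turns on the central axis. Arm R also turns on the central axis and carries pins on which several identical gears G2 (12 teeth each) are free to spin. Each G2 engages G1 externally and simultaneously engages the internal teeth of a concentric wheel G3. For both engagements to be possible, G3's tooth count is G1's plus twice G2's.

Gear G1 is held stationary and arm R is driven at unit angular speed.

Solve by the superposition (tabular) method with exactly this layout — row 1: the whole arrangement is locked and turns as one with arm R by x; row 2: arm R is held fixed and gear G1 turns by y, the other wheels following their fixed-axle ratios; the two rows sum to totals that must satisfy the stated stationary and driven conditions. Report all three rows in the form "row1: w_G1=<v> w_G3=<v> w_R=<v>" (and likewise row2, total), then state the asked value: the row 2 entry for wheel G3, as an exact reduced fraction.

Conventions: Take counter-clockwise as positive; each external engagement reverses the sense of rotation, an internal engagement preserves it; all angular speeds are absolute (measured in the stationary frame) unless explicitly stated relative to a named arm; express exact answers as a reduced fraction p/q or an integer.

row1: w_G1=1 w_G3=1 w_R=1
row2: w_G1=-1 w_G3=9/17 w_R=0
total: w_G1=0 w_G3=26/17 w_R=1
asked value: 9/17

planetary set (27T centre, 12T on arm, 51T internal) — Willis relation
superposition row 1 [locked train]: every member turns x
superposition row 2 [arm held]: sun y, ring −(27/51)·y, arm 0
boundary: total ω_sun = x + y = 0 and total ω_arm = x = 1  ⇒  y = -1, x = 1
row 2 ring = −(27/51)·(-1) = 9/17
totals (row 1 + row 2): sun 1 + (-1) = 0, ring 1 + 9/17 = 26/17, arm 1 + 0 = 1
asked cell (row2, ring) = 9/17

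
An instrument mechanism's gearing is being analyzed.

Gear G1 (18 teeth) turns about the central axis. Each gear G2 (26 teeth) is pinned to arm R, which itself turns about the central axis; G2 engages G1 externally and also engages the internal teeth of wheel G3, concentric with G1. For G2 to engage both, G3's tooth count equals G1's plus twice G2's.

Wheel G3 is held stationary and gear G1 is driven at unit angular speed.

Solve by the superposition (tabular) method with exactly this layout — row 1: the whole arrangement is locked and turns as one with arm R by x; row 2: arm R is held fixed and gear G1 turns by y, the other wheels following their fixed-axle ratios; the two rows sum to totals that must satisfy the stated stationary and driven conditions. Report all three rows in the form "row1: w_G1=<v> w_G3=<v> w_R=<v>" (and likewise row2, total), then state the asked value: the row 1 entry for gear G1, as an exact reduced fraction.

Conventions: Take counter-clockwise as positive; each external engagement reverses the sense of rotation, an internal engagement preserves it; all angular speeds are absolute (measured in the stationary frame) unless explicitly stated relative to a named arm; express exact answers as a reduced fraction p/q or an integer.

row1: w_G1=9/44 w_G3=9/44 w_R=9/44
row2: w_G1=35/44 w_G3=-9/44 w_R=0
total: w_G1=1 w_G3=0 w_R=9/44
asked value: 9/44

recognized (axles ride arm R): planetary set, 18/26/70 teeth
row 1: whole set turns with the arm by x
row 2 — arm fixed, fixed-axis ratios: sun y, ring −(18/70)·y, arm 0
boundary: total ω_ring = x − (18/70)·y = 0 and total ω_sun = x + y = 1  ⇒  y = 35/44, x = 9/44
row 2 ring = −(18/70)·35/44 = -9/44
totals (row 1 + row 2): sun 9/44 + 35/44 = 1, ring 9/44 + (-9/44) = 0, arm 9/44 + 0 = 9/44
asked cell (row1, sun) = 9/44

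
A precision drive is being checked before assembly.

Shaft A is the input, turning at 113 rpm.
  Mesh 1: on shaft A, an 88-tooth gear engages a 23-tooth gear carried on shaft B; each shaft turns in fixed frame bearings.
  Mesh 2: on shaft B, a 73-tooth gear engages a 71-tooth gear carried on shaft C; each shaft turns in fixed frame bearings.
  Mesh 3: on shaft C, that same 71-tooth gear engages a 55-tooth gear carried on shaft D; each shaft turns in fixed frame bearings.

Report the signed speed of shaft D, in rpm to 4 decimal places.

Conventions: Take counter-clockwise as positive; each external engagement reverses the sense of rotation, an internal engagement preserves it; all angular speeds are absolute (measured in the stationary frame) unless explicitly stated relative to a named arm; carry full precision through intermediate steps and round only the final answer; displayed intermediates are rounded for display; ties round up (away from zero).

-573.8435 rpm

3-mesh fixed-axis compound train (all bearings frame-fixed)
mesh 1 [88T→23T]: ω = 113.0000×88/23 = 432.3478 rpm, sense flips to −
mesh 2 [73T→71T]: ω = 432.3478×73/71 = 444.5266 rpm, sense flips to +
mesh 3 [71T→55T]: ω = 444.5266×71/55 = 573.8435 rpm, sense flips to −
signed output speed = -573.8435 rpm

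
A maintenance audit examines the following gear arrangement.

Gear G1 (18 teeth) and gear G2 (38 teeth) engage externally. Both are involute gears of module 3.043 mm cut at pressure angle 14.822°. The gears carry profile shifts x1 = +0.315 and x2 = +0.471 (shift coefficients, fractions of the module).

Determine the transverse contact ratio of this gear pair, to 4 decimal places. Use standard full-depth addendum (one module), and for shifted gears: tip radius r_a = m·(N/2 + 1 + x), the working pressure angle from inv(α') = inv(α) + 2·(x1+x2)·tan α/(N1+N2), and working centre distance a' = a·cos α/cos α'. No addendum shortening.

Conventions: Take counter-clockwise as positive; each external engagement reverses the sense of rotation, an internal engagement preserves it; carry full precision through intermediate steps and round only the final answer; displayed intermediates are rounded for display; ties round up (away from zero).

single-mesh involute tooth geometry (18T engaging 38T at module 3.043)
base radii: r_b1 = 26.475704, r_b2 = 55.893153
tip radii: r_a1 = 31.388545, r_a2 = 62.293253
inv(α') = inv(14.822°) + 2·(+0.315+0.471)·tan α/(18+38) = 0.01335784  ⇒  α' = 19.30531°
a' = a·cos α / cos α' = 85.2040·cos 14.822°/cos 19.30531° = 87.276379
action lengths: √(r_a1²−r_b1²) = 16.860541, √(r_a2²−r_b2²) = 27.502815
base pitch p_b = π·m·cos α = 9.241764
CR = (16.860541 + 27.502815 − 87.276379·sin 19.30531°)/9.241764 = 1.678211
contact ratio ≈ 1.6782

1.6782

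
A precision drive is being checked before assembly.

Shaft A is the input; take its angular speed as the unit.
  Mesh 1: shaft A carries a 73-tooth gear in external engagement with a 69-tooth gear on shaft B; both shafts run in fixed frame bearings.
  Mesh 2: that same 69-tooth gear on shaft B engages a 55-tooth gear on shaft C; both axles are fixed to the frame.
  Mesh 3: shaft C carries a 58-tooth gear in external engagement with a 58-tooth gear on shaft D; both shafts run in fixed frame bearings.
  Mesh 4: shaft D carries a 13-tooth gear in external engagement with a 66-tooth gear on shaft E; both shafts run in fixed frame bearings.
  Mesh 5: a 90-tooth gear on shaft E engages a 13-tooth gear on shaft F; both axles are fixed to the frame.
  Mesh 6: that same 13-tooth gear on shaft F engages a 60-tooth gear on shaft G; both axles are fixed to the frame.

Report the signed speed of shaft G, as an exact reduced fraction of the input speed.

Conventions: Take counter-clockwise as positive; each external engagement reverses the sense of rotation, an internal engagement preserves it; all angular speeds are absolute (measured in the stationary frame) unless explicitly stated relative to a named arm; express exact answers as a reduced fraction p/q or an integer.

6-mesh fixed-axis compound train (all bearings frame-fixed)
mesh 1 [73T→69T]: |ω|/ω_in = 1×73/69 = 73/69, sense flips to −
mesh 2 [69T→55T]: |ω|/ω_in = (73/69)×69/55 = 73/55, sense flips to +
mesh 3 [58T→58T]: |ω|/ω_in = (73/55)×58/58 = 73/55, sense flips to −
mesh 4 [13T→66T]: |ω|/ω_in = (73/55)×13/66 = 949/3630, sense flips to +
mesh 5 [90T→13T]: |ω|/ω_in = (949/3630)×90/13 = 219/121, sense flips to −
mesh 6 [13T→60T]: |ω|/ω_in = (219/121)×13/60 = 949/2420, sense flips to +
signed output speed (× input speed) = 949/2420

949/2420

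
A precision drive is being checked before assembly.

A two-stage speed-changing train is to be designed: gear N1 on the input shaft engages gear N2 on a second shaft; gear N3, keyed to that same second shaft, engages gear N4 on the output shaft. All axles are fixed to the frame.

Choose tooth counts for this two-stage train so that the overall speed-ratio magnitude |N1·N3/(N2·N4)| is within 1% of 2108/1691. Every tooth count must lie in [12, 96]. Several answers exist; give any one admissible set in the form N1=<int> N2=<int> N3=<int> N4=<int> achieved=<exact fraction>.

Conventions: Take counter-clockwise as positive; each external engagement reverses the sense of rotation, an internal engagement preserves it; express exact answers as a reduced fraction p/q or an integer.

N1=31 N2=19 N3=68 N4=89 achieved=2108/1691

design class (target 2108/1691): fixed-axis compound train
target = 2108/1691 in lowest terms: an exact hit needs N1·N3 = k·2108 and N2·N4 = k·1691 for one integer k, every count in [12, 96]; additionally prefer no 1:1 stage (N1 ≠ N2, N3 ≠ N4)
k = 1: N1·N3 = 2108 = 31·68, N2·N4 = 1691 = 19·89
achieved = 31·68/(19·89) = 2108/1691; |achieved − target| = 0 ≤ 527/42275 ✓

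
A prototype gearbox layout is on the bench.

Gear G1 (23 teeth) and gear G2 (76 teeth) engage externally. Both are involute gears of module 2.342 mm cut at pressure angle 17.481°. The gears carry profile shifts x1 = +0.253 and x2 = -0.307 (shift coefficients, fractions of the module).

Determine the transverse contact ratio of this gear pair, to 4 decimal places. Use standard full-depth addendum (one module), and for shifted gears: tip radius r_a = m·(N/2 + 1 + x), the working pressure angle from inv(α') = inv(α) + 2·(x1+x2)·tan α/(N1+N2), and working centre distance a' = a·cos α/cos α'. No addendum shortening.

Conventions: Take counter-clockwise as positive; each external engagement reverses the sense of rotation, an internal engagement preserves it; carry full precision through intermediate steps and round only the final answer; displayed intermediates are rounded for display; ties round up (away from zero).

recognized (one external pair, fixed centres): single-mesh tooth geometry, m = 2.342, N1 = 23, N2 = 76
base radii: r_b1 = 25.689143, r_b2 = 84.885864
tip radii: r_a1 = 29.867526, r_a2 = 90.619006
inv(α') = inv(17.481°) + 2·(+0.253-0.307)·tan α/(23+76) = 0.00948968  ⇒  α' = 17.28008°
a' = a·cos α / cos α' = 115.9290·cos 17.481°/cos 17.28008° = 115.801825
action lengths: √(r_a1²−r_b1²) = 15.236044, √(r_a2²−r_b2²) = 31.720568
base pitch p_b = π·m·cos α = 7.017811
CR = (15.236044 + 31.720568 − 115.801825·sin 17.28008°)/7.017811 = 1.789517
contact ratio ≈ 1.7895

1.7895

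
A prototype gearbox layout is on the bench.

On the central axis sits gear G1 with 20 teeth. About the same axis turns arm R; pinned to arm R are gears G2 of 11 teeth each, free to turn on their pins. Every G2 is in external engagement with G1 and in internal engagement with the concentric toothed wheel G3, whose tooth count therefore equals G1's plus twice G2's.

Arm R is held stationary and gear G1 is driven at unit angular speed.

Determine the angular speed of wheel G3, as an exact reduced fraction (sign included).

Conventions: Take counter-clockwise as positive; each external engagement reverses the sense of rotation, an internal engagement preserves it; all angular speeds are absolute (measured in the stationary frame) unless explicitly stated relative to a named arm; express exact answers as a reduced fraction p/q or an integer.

-10/21

recognized (axles ride arm R): planetary set, 20/11/42 teeth
ring teeth: 20 + 2·11 = 42
20(ω_sun−ω_arm) = −42(ω_ring−ω_arm),  ω_arm = 0, ω_sun = 1
ω_ring = 0 − (20/42)(1−0) = -10/21
exact speed ratio = -10/21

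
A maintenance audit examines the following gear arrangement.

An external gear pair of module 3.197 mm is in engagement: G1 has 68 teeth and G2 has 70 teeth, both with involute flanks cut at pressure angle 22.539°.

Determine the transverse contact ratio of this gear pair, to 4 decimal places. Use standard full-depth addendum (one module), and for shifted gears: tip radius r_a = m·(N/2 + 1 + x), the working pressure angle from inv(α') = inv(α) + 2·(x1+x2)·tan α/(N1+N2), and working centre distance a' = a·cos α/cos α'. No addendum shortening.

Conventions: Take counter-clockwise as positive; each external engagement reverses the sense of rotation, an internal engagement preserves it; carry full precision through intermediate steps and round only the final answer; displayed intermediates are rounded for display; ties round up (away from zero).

1.6710

recognized (one external pair, fixed centres): single-mesh tooth geometry, m = 3.197, N1 = 68, N2 = 70
base radii: r_b1 = 100.395520, r_b2 = 103.348329
tip radii: r_a1 = 111.895000, r_a2 = 115.092000
no profile shift: α' = α, a' = a
action lengths: √(r_a1²−r_b1²) = 49.408811, √(r_a2²−r_b2²) = 50.648704
base pitch p_b = π·m·cos α = 9.276524
CR = (49.408811 + 50.648704 − 220.593000·sin 22.53900°)/9.276524 = 1.671049
contact ratio ≈ 1.6710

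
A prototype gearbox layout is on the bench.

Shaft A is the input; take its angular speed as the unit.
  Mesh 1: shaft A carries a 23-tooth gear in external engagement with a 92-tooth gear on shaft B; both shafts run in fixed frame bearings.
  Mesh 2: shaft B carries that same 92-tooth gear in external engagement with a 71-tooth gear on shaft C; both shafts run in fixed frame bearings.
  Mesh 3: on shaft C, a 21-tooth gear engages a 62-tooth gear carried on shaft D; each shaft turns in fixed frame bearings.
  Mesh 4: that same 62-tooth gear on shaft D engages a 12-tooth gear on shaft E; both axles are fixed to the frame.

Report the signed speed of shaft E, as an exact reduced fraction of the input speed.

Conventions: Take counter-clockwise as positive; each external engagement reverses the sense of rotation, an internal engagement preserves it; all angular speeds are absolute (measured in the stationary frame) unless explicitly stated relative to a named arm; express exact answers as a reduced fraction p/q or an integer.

4-mesh fixed-axis compound train (all bearings frame-fixed)
mesh 1 [23T→92T]: |ω|/ω_in = 1×23/92 = 1/4, sense flips to −
mesh 2 [92T→71T]: |ω|/ω_in = (1/4)×92/71 = 23/71, sense flips to +
mesh 3 [21T→62T]: |ω|/ω_in = (23/71)×21/62 = 483/4402, sense flips to −
mesh 4 [62T→12T]: |ω|/ω_in = (483/4402)×62/12 = 161/284, sense flips to +
signed output speed (× input speed) = 161/284

161/284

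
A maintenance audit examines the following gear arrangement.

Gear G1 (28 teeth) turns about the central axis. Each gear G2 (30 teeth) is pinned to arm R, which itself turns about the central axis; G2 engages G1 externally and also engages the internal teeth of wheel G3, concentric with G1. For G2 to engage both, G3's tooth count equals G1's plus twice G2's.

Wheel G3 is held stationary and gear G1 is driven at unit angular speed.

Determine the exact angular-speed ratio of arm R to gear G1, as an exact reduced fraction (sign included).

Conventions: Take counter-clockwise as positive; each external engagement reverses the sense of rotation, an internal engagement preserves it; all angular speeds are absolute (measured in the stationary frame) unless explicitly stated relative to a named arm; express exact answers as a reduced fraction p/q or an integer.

topology: planetary set — G1 28T / G2 30T / G3 88T, arm = carrier (Willis)
ring teeth: 28 + 2·30 = 88
28(ω_sun−ω_arm) = −88(ω_ring−ω_arm),  ω_ring = 0, ω_sun = 1
28(1−ω_arm) = −88(0−ω_arm)  ⇒  116·ω_arm = 28  ⇒  ω_arm = 7/29
ω_out/ω_in = 7/29

7/29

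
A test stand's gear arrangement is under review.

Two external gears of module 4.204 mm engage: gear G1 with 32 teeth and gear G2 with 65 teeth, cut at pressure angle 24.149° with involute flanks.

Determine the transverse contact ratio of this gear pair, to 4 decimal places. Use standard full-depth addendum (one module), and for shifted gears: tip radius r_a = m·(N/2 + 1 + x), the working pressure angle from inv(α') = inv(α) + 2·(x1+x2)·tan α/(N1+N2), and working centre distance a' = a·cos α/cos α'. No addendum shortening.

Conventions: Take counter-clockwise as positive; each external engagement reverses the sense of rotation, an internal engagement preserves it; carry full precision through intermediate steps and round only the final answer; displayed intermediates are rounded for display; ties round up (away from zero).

topology: single-mesh involute geometry — m = 4.204, 32T/65T pair
base radii: r_b1 = 61.377366, r_b2 = 124.672776
tip radii: r_a1 = 71.468000, r_a2 = 140.834000
no profile shift: α' = α, a' = a
action lengths: √(r_a1²−r_b1²) = 36.612756, √(r_a2²−r_b2²) = 65.505073
base pitch p_b = π·m·cos α = 12.051418
CR = (36.612756 + 65.505073 − 203.894000·sin 24.14900°)/12.051418 = 1.551897
contact ratio ≈ 1.5519

1.5519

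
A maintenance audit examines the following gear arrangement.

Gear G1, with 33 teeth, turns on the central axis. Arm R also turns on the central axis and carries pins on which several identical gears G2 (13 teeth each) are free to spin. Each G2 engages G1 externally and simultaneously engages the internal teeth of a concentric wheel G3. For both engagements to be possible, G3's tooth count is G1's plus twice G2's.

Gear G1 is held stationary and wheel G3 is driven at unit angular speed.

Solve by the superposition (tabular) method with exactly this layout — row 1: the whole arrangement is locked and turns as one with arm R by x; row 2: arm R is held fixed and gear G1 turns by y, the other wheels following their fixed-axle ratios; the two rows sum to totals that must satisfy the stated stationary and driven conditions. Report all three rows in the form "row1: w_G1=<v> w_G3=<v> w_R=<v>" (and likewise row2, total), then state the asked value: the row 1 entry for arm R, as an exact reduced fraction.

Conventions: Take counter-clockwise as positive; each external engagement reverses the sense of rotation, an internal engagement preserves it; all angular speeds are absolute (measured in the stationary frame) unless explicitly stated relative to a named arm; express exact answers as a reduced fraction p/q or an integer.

recognized (axles ride arm R): planetary set, 33/13/59 teeth
row 1: whole set turns with the arm by x
superposition row 2 [arm held]: sun y, ring −(33/59)·y, arm 0
boundary: total ω_sun = x + y = 0 and total ω_ring = x − (33/59)·y = 1  ⇒  y = -59/92, x = 59/92
row 2 ring = −(33/59)·(-59/92) = 33/92
totals (row 1 + row 2): sun 59/92 + (-59/92) = 0, ring 59/92 + 33/92 = 1, arm 59/92 + 0 = 59/92
asked cell (row1, arm) = 59/92

row1: w_G1=59/92 w_G3=59/92 w_R=59/92
row2: w_G1=-59/92 w_G3=33/92 w_R=0
total: w_G1=0 w_G3=1 w_R=59/92
asked value: 59/92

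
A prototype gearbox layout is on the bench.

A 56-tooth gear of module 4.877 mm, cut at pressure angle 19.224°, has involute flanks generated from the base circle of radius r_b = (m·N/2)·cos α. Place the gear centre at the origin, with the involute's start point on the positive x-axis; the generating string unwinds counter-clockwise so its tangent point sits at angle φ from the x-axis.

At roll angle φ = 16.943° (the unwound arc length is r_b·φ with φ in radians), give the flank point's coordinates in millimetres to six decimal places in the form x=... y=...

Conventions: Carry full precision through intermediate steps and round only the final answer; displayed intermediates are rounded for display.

x=134.456435 y=1.101722

single-mesh involute tooth geometry (56T wheel at module 4.877)
pitch radius r_p = m·N/2 = 4.877·56/2 = 136.556000
base radius r_b = r_p·cos α = 136.556000·cos 19.224° = 128.941437
roll angle φ = 16.943° = 0.29571114 rad
x = r_b·(cos φ + φ·sin φ) = 134.456435
y = r_b·(sin φ − φ·cos φ) = 1.101722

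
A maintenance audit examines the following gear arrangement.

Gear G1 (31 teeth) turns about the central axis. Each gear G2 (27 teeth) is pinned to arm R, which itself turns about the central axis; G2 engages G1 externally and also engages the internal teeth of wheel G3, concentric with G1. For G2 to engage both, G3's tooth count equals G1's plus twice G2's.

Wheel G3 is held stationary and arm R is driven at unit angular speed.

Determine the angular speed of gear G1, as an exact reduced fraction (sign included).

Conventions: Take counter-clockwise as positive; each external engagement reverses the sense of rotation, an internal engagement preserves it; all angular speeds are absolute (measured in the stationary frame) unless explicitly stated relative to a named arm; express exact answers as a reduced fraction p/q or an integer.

planetary set (31T centre, 27T on arm, 85T internal) — Willis relation
ring teeth: 31 + 2·27 = 85
31(ω_sun−ω_arm) = −85(ω_ring−ω_arm),  ω_ring = 0, ω_arm = 1
ω_sun = 1 − (85/31)(0−1) = 116/31
exact speed ratio = 116/31

116/31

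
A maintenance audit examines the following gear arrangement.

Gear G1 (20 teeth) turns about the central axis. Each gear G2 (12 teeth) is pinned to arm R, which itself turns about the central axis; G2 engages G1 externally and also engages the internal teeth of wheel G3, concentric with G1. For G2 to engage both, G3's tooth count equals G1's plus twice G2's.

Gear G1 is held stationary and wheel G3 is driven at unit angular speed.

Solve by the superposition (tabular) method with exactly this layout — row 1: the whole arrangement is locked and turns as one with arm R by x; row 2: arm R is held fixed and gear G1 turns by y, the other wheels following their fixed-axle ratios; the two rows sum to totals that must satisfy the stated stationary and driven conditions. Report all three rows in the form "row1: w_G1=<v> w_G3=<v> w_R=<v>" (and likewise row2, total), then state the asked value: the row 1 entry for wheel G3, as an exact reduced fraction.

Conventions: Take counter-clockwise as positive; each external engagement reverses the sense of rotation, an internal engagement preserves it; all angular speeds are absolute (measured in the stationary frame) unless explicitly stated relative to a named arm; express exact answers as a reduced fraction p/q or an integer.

class = planetary set [G3 = 20+2·12 = 44; Willis about the carrier]
row 1: whole set turns with the arm by x
row 2: sun turns y, ring = −(20/44)·y, arm 0
boundary: total ω_sun = x + y = 0 and total ω_ring = x − (20/44)·y = 1  ⇒  y = -11/16, x = 11/16
row 2 ring = −(20/44)·(-11/16) = 5/16
totals (row 1 + row 2): sun 11/16 + (-11/16) = 0, ring 11/16 + 5/16 = 1, arm 11/16 + 0 = 11/16
asked cell (row1, ring) = 11/16

row1: w_G1=11/16 w_G3=11/16 w_R=11/16
row2: w_G1=-11/16 w_G3=5/16 w_R=0
total: w_G1=0 w_G3=1 w_R=11/16
asked value: 11/16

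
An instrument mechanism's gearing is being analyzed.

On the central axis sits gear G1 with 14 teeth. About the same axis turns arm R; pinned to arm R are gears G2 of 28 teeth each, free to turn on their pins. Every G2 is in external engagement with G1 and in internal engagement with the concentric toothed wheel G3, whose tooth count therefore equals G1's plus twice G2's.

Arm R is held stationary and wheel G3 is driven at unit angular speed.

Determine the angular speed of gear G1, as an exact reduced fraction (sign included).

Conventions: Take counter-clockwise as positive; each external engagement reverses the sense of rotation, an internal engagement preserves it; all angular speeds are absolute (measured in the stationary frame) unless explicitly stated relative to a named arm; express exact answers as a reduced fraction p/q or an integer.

-5

planetary set (14T centre, 28T on arm, 70T internal) — Willis relation
ring teeth: 14 + 2·28 = 70
14(ω_sun−ω_arm) = −70(ω_ring−ω_arm),  ω_arm = 0, ω_ring = 1
ω_sun = 0 − (70/14)(1−0) = -5
exact speed ratio = -5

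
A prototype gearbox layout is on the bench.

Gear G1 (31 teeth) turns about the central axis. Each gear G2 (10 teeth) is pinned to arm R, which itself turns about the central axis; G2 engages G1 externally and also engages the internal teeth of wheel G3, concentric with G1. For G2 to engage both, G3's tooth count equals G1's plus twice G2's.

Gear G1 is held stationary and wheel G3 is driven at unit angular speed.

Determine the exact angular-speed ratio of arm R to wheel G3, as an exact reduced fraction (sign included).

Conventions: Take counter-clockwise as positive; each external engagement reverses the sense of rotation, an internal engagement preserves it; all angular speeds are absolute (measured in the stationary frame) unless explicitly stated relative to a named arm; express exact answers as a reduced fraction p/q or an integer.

51/82

recognized (axles ride arm R): planetary set, 31/10/51 teeth
ring teeth: 31 + 2·10 = 51
31(ω_sun−ω_arm) = −51(ω_ring−ω_arm),  ω_sun = 0, ω_ring = 1
31(0−ω_arm) = −51(1−ω_arm)  ⇒  82·ω_arm = 51  ⇒  ω_arm = 51/82
ω_out/ω_in = 51/82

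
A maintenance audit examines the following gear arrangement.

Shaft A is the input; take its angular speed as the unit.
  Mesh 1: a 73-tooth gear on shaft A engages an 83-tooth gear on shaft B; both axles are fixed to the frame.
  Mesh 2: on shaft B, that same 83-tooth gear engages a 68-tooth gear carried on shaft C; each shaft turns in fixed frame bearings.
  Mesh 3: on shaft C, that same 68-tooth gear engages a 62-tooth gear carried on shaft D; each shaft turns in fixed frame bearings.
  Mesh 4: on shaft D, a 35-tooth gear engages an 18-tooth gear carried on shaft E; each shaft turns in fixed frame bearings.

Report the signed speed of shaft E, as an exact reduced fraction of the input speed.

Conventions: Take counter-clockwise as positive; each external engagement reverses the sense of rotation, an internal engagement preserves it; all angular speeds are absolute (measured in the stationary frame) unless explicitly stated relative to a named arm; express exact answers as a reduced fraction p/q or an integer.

2555/1116

4-mesh fixed-axis compound train (all bearings frame-fixed)
mesh 1 [73T→83T]: |ω|/ω_in = 1×73/83 = 73/83, sense flips to −
mesh 2 [83T→68T]: |ω|/ω_in = (73/83)×83/68 = 73/68, sense flips to +
mesh 3 [68T→62T]: |ω|/ω_in = (73/68)×68/62 = 73/62, sense flips to −
mesh 4 [35T→18T]: |ω|/ω_in = (73/62)×35/18 = 2555/1116, sense flips to +
signed output speed (× input speed) = 2555/1116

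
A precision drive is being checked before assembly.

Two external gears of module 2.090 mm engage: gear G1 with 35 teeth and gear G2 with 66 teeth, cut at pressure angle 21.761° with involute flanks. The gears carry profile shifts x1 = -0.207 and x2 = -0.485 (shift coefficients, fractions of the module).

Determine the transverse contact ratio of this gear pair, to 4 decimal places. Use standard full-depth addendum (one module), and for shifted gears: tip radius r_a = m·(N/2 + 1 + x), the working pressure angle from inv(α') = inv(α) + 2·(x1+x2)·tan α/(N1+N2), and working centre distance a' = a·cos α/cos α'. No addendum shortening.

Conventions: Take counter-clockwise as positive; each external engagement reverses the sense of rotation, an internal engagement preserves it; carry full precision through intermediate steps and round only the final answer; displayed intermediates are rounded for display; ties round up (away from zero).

recognized (one external pair, fixed centres): single-mesh tooth geometry, m = 2.090, N1 = 35, N2 = 66
base radii: r_b1 = 33.968607, r_b2 = 64.055087
tip radii: r_a1 = 38.232370, r_a2 = 70.046350
inv(α') = inv(21.761°) + 2·(-0.207-0.485)·tan α/(35+66) = 0.01391103  ⇒  α' = 19.55996°
a' = a·cos α / cos α' = 105.5450·cos 21.761°/cos 19.55996° = 104.026913
action lengths: √(r_a1²−r_b1²) = 17.545594, √(r_a2²−r_b2²) = 28.344964
base pitch p_b = π·m·cos α = 6.098030
CR = (17.545594 + 28.344964 − 104.026913·sin 19.55996°)/6.098030 = 1.814203
contact ratio ≈ 1.8142

1.8142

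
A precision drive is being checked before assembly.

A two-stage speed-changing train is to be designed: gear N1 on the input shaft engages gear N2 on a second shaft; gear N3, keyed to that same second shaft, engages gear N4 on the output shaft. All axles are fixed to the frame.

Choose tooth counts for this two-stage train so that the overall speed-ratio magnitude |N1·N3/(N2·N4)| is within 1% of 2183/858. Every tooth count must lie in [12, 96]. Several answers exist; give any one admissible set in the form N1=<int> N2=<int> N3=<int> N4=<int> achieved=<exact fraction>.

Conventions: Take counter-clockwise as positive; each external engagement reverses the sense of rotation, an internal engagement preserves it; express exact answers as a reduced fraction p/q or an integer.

topology: fixed-axis compound train — 2 stages, target 2183/858
target = 2183/858 in lowest terms: an exact hit needs N1·N3 = k·2183 and N2·N4 = k·858 for one integer k, every count in [12, 96]; additionally prefer no 1:1 stage (N1 ≠ N2, N3 ≠ N4)
k = 1: N1·N3 = 2183 = 37·59, N2·N4 = 858 = 13·66
achieved = 37·59/(13·66) = 2183/858; |achieved − target| = 0 ≤ 2183/85800 ✓

N1=37 N2=13 N3=59 N4=66 achieved=2183/858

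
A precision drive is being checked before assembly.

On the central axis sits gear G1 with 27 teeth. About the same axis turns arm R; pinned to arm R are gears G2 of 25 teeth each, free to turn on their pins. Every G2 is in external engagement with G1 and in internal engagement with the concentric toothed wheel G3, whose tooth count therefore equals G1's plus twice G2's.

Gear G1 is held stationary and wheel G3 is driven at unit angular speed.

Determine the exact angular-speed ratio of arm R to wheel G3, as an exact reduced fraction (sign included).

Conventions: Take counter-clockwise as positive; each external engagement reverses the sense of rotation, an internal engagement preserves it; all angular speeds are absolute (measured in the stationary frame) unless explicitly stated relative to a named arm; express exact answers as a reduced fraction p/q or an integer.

77/104

planetary set (27T centre, 25T on arm, 77T internal) — Willis relation
ring teeth: 27 + 2·25 = 77
27(ω_sun−ω_arm) = −77(ω_ring−ω_arm),  ω_sun = 0, ω_ring = 1
27(0−ω_arm) = −77(1−ω_arm)  ⇒  104·ω_arm = 77  ⇒  ω_arm = 77/104
ω_out/ω_in = 77/104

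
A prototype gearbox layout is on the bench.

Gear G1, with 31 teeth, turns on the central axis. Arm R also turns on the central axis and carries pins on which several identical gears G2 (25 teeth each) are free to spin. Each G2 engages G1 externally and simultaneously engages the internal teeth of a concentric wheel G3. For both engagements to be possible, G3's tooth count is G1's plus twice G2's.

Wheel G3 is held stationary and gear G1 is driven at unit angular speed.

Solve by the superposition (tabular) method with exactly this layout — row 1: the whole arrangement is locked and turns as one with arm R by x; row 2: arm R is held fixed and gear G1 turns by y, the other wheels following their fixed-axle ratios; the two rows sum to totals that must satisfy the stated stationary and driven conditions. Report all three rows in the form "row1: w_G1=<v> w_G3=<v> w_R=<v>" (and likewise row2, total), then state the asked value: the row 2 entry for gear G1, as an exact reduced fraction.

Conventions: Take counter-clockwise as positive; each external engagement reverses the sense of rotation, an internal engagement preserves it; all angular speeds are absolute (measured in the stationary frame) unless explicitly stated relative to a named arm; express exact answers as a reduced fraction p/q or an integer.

planetary set (31T centre, 25T on arm, 81T internal) — Willis relation
superposition row 1 [locked train]: every member turns x
row 2 (arm held, sun turns y): ω_ring = −(31/81)·y, ω_arm = 0
boundary: total ω_ring = x − (31/81)·y = 0 and total ω_sun = x + y = 1  ⇒  y = 81/112, x = 31/112
row 2 ring = −(31/81)·81/112 = -31/112
totals (row 1 + row 2): sun 31/112 + 81/112 = 1, ring 31/112 + (-31/112) = 0, arm 31/112 + 0 = 31/112
asked cell (row2, sun) = 81/112

row1: w_G1=31/112 w_G3=31/112 w_R=31/112
row2: w_G1=81/112 w_G3=-31/112 w_R=0
total: w_G1=1 w_G3=0 w_R=31/112
asked value: 81/112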